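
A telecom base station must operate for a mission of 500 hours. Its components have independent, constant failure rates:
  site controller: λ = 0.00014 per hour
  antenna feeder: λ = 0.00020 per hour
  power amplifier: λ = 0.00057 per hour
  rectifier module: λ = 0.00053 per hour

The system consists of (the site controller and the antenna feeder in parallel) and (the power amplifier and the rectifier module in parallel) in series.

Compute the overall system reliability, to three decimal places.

0.936

R(site controller) = exp(−0.00014 × 500) = 0.93239
R(antenna feeder) = exp(−0.00020 × 500) = 0.90484
R(power amplifier) = exp(−0.00057 × 500) = 0.75201
R(rectifier module) = exp(−0.00053 × 500) = 0.76721
Parallel (site controller and antenna feeder): 1 − (1 − 0.93239)(1 − 0.90484) = 0.99357
Parallel (power amplifier and rectifier module): 1 − (1 − 0.75201)(1 − 0.76721) = 0.94227
Series ([0.99357] and [0.94227]): 0.99357 × 0.94227 = 0.936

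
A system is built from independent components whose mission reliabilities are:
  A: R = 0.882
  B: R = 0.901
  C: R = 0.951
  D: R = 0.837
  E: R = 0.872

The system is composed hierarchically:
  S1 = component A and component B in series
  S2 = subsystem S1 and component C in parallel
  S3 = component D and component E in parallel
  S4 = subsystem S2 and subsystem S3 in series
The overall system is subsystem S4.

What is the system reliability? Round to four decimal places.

Series (A and B): 0.882000 × 0.901000 = 0.794682
Parallel ([0.794682] and C): 1 − (1 − 0.794682)(1 − 0.951000) = 0.989939
Parallel (D and E): 1 − (1 − 0.837000)(1 − 0.872000) = 0.979136
Series ([0.989939] and [0.979136]): 0.989939 × 0.979136 = 0.9693

0.9693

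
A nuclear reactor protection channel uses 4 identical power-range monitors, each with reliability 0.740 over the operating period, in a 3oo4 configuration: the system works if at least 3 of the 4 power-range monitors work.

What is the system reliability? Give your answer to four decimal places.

0.7213

R = Σ_{i=3}^{4} C(4,i) p^i (1−p)^{4−i} with p = 0.740
C(4,3)·0.740^3·0.260^1 = 0.421433
C(4,4)·0.740^4·0.260^0 = 0.299866
Sum = 0.7213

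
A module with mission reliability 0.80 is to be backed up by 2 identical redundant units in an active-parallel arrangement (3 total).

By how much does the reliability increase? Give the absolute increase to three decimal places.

0.192

R_before = 0.80
R_after = 1 − (1 − 0.80)^3 = 0.992
ΔR = 0.992 − 0.80 = 0.192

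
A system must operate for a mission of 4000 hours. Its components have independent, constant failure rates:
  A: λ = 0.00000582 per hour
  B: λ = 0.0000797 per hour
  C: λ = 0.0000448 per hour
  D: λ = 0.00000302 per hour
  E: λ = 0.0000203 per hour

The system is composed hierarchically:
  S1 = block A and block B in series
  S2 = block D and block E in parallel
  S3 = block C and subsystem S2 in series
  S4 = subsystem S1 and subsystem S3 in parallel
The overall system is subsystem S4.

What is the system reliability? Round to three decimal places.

0.952

R(A) = exp(−0.00000582 × 4000) = 0.97699
R(B) = exp(−0.0000797 × 4000) = 0.72702
R(C) = exp(−0.0000448 × 4000) = 0.83594
R(D) = exp(−0.00000302 × 4000) = 0.98799
R(E) = exp(−0.0000203 × 4000) = 0.92201
Series (A and B): 0.97699 × 0.72702 = 0.71029
Parallel (D and E): 1 − (1 − 0.98799)(1 − 0.92201) = 0.99906
Series (C and [0.99906]): 0.83594 × 0.99906 = 0.83515
Parallel ([0.71029] and [0.83515]): 1 − (1 − 0.71029)(1 − 0.83515) = 0.952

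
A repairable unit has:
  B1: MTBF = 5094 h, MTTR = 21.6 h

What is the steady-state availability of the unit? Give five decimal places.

A(B1) = MTBF/(MTBF+MTTR) = 5094/(5094+21.6) = 0.99578

0.99578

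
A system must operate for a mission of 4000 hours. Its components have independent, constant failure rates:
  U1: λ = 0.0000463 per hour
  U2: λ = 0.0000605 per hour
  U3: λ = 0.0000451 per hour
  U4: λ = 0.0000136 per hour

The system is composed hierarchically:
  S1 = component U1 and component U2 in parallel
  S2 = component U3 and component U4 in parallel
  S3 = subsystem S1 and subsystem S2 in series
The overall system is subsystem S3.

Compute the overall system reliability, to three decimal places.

0.955

R(U1) = exp(−0.0000463 × 4000) = 0.83094
R(U2) = exp(−0.0000605 × 4000) = 0.78506
R(U3) = exp(−0.0000451 × 4000) = 0.83494
R(U4) = exp(−0.0000136 × 4000) = 0.94705
Parallel (U1 and U2): 1 − (1 − 0.83094)(1 − 0.78506) = 0.96366
Parallel (U3 and U4): 1 − (1 − 0.83494)(1 − 0.94705) = 0.99126
Series ([0.96366] and [0.99126]): 0.96366 × 0.99126 = 0.955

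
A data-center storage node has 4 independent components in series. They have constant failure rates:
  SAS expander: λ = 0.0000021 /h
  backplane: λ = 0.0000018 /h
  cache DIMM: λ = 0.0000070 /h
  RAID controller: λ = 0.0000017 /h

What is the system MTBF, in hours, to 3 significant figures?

79400

Series of exponential components: λ_sys = Σ λ_i
λ_sys = 0.0000021 + 0.0000018 + 0.0000070 + 0.0000017 = 1.2600e-05 /h
MTBF = 1 / λ_sys = 79400 h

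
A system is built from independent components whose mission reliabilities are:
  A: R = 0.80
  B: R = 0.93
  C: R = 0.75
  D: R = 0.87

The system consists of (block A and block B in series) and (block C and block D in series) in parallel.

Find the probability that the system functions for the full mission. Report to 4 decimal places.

0.9110

Series (A and B): 0.800000 × 0.930000 = 0.744000
Series (C and D): 0.750000 × 0.870000 = 0.652500
Parallel ([0.744000] and [0.652500]): 1 − (1 − 0.744000)(1 − 0.652500) = 0.9110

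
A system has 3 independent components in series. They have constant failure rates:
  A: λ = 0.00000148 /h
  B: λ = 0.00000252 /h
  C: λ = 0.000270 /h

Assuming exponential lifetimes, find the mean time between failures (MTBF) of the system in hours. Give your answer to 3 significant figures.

Series of exponential components: λ_sys = Σ λ_i
λ_sys = 0.00000148 + 0.00000252 + 0.000270 = 2.7400e-04 /h
MTBF = 1 / λ_sys = 3650 h

3650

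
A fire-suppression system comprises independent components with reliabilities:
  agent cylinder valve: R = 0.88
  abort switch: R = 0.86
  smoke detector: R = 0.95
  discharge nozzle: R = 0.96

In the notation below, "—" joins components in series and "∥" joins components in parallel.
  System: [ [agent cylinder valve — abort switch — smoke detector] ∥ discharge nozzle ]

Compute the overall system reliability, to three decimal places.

0.989

Series (agent cylinder valve, abort switch, and smoke detector): 0.88000 × 0.86000 × 0.95000 = 0.71896
Parallel ([0.71896] and discharge nozzle): 1 − (1 − 0.71896)(1 − 0.96000) = 0.989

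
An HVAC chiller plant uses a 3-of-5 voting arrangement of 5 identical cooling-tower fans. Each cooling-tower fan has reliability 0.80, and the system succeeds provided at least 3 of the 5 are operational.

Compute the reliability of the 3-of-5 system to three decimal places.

0.942

R = Σ_{i=3}^{5} C(5,i) p^i (1−p)^{5−i} with p = 0.80
C(5,3)·0.80^3·0.20^2 = 0.20480
C(5,4)·0.80^4·0.20^1 = 0.40960
C(5,5)·0.80^5·0.20^0 = 0.32768
Sum = 0.942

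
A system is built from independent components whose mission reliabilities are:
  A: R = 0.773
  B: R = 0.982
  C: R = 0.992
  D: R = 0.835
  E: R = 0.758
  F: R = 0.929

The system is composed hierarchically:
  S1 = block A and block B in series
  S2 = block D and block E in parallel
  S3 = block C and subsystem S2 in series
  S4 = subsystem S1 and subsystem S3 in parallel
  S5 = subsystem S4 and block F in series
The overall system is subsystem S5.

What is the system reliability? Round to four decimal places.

Series (A and B): 0.773000 × 0.982000 = 0.759086
Parallel (D and E): 1 − (1 − 0.835000)(1 − 0.758000) = 0.960070
Series (C and [0.960070]): 0.992000 × 0.960070 = 0.952389
Parallel ([0.759086] and [0.952389]): 1 − (1 − 0.759086)(1 − 0.952389) = 0.988530
Series ([0.988530] and F): 0.988530 × 0.929000 = 0.9183

0.9183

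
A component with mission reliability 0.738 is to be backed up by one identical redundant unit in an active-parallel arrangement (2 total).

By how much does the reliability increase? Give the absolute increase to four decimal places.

0.1934

R_before = 0.738
R_after = 1 − (1 − 0.738)^2 = 0.9314
ΔR = 0.9314 − 0.738 = 0.1934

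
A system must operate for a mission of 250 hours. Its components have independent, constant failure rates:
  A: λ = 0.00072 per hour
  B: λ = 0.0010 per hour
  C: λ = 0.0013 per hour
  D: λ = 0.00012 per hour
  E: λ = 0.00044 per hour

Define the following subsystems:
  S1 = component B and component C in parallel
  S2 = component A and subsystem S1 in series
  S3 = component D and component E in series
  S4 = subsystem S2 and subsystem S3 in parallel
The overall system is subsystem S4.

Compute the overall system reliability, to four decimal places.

R(A) = exp(−0.00072 × 250) = 0.835270
R(B) = exp(−0.0010 × 250) = 0.778801
R(C) = exp(−0.0013 × 250) = 0.722527
R(D) = exp(−0.00012 × 250) = 0.970446
R(E) = exp(−0.00044 × 250) = 0.895834
Parallel (B and C): 1 − (1 − 0.778801)(1 − 0.722527) = 0.938623
Series (A and [0.938623]): 0.835270 × 0.938623 = 0.784004
Series (D and E): 0.970446 × 0.895834 = 0.869359
Parallel ([0.784004] and [0.869359]): 1 − (1 − 0.784004)(1 − 0.869359) = 0.9718

0.9718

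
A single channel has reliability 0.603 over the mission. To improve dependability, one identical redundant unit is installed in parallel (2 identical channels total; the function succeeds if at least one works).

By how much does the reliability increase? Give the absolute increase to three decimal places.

R_before = 0.603
R_after = 1 − (1 − 0.603)^2 = 0.842
ΔR = 0.842 − 0.603 = 0.239

0.239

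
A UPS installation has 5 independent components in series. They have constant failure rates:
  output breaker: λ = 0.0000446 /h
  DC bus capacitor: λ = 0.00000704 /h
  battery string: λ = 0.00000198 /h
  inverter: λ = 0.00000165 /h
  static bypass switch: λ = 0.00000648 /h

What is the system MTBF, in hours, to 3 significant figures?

16200

Series of exponential components: λ_sys = Σ λ_i
λ_sys = 0.0000446 + 0.00000704 + 0.00000198 + 0.00000165 + 0.00000648 = 6.1750e-05 /h
MTBF = 1 / λ_sys = 16200 h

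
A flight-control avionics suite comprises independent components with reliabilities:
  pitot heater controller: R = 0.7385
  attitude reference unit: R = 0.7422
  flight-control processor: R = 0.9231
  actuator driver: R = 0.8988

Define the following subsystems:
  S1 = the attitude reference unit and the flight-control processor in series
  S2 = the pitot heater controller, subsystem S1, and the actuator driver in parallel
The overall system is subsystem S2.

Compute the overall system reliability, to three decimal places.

0.992

Series (attitude reference unit and flight-control processor): 0.74220 × 0.92310 = 0.68512
Parallel (pitot heater controller, [0.68512], and actuator driver): 1 − (1 − 0.73850)(1 − 0.68512)(1 − 0.89880) = 0.992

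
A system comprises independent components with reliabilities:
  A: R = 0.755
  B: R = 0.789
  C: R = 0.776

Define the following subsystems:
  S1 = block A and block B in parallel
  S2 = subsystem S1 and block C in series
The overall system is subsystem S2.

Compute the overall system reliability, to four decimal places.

Parallel (A and B): 1 − (1 − 0.755000)(1 − 0.789000) = 0.948305
Series ([0.948305] and C): 0.948305 × 0.776000 = 0.7359

0.7359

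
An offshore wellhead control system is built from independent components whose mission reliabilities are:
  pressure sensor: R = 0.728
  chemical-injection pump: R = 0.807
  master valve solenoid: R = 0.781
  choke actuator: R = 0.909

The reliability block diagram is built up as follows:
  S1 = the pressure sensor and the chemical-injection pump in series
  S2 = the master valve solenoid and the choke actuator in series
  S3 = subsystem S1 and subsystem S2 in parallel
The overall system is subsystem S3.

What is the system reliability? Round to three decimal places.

0.880

Series (pressure sensor and chemical-injection pump): 0.72800 × 0.80700 = 0.58750
Series (master valve solenoid and choke actuator): 0.78100 × 0.90900 = 0.70993
Parallel ([0.58750] and [0.70993]): 1 − (1 − 0.58750)(1 − 0.70993) = 0.880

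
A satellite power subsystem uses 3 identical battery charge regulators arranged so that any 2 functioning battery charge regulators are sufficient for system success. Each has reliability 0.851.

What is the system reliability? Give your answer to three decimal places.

R = Σ_{i=2}^{3} C(3,i) p^i (1−p)^{3−i} with p = 0.851
C(3,2)·0.851^2·0.149^1 = 0.32372
C(3,3)·0.851^3·0.149^0 = 0.61630
Sum = 0.940

0.940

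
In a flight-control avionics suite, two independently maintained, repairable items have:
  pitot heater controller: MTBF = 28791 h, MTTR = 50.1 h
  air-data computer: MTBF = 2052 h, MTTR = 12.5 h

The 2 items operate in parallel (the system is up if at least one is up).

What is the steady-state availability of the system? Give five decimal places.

A(pitot heater controller) = MTBF/(MTBF+MTTR) = 28791/(28791+50.1) = 0.998263
A(air-data computer) = MTBF/(MTBF+MTTR) = 2052/(2052+12.5) = 0.993945
Parallel availability: 1 − (1 − 0.998263)(1 − 0.993945) = 0.99999

0.99999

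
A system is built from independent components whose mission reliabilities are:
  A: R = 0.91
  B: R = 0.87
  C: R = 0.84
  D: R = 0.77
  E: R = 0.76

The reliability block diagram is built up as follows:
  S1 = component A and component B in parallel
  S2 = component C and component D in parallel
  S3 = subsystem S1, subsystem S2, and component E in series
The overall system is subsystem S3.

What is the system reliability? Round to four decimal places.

0.7235

Parallel (A and B): 1 − (1 − 0.910000)(1 − 0.870000) = 0.988300
Parallel (C and D): 1 − (1 − 0.840000)(1 − 0.770000) = 0.963200
Series ([0.988300], [0.963200], and E): 0.988300 × 0.963200 × 0.760000 = 0.7235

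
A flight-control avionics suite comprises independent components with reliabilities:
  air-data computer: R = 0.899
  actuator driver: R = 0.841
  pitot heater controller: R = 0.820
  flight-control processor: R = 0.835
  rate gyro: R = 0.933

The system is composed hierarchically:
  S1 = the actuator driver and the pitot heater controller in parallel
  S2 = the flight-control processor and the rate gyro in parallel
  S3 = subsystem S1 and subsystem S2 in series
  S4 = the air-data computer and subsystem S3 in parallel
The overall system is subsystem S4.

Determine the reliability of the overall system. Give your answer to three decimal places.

0.996

Parallel (actuator driver and pitot heater controller): 1 − (1 − 0.84100)(1 − 0.82000) = 0.97138
Parallel (flight-control processor and rate gyro): 1 − (1 − 0.83500)(1 − 0.93300) = 0.98895
Series ([0.97138] and [0.98895]): 0.97138 × 0.98895 = 0.96065
Parallel (air-data computer and [0.96065]): 1 − (1 − 0.89900)(1 − 0.96065) = 0.996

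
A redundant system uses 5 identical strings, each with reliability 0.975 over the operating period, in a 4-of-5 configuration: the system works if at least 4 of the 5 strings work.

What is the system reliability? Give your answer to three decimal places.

0.994

R = Σ_{i=4}^{5} C(5,i) p^i (1−p)^{5−i} with p = 0.975
C(5,4)·0.975^4·0.025^1 = 0.11296
C(5,5)·0.975^5·0.025^0 = 0.88110
Sum = 0.994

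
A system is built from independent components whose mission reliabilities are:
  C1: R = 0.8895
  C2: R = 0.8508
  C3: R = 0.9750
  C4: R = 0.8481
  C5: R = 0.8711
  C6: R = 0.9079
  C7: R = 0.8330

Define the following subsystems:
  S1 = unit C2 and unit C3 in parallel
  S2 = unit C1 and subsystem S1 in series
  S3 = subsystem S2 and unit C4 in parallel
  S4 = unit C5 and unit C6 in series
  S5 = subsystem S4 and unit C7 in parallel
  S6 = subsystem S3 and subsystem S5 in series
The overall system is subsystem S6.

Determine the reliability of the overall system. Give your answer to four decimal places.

Parallel (C2 and C3): 1 − (1 − 0.850800)(1 − 0.975000) = 0.996270
Series (C1 and [0.996270]): 0.889500 × 0.996270 = 0.886182
Parallel ([0.886182] and C4): 1 − (1 − 0.886182)(1 − 0.848100) = 0.982711
Series (C5 and C6): 0.871100 × 0.907900 = 0.790872
Parallel ([0.790872] and C7): 1 − (1 − 0.790872)(1 − 0.833000) = 0.965076
Series ([0.982711] and [0.965076]): 0.982711 × 0.965076 = 0.9484

0.9484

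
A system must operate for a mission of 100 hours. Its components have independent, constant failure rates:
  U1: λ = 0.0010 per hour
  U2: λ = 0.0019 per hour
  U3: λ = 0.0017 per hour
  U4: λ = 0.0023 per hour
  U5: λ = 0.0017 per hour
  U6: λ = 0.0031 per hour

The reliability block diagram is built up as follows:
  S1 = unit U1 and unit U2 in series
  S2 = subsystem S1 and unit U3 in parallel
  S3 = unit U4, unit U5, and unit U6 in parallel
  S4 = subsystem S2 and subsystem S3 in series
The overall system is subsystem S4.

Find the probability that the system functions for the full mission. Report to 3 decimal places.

R(U1) = exp(−0.0010 × 100) = 0.90484
R(U2) = exp(−0.0019 × 100) = 0.82696
R(U3) = exp(−0.0017 × 100) = 0.84366
R(U4) = exp(−0.0023 × 100) = 0.79453
R(U5) = exp(−0.0017 × 100) = 0.84366
R(U6) = exp(−0.0031 × 100) = 0.73345
Series (U1 and U2): 0.90484 × 0.82696 = 0.74827
Parallel ([0.74827] and U3): 1 − (1 − 0.74827)(1 − 0.84366) = 0.96064
Parallel (U4, U5, and U6): 1 − (1 − 0.79453)(1 − 0.84366)(1 − 0.73345) = 0.99144
Series ([0.96064] and [0.99144]): 0.96064 × 0.99144 = 0.952

0.952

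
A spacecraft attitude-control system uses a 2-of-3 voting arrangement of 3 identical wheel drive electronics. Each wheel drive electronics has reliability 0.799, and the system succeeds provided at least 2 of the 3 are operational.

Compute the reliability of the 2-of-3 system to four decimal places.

0.8950

R = Σ_{i=2}^{3} C(3,i) p^i (1−p)^{3−i} with p = 0.799
C(3,2)·0.799^2·0.201^1 = 0.384956
C(3,3)·0.799^3·0.201^0 = 0.510082
Sum = 0.8950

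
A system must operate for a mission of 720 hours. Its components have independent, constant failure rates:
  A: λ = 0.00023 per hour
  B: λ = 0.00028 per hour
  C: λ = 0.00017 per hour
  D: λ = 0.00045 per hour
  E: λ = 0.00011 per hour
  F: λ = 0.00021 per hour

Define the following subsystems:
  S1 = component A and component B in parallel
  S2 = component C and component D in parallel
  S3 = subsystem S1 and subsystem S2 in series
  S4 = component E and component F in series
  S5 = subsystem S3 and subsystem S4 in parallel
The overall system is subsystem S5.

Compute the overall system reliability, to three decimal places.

0.988

R(A) = exp(−0.00023 × 720) = 0.84739
R(B) = exp(−0.00028 × 720) = 0.81742
R(C) = exp(−0.00017 × 720) = 0.88479
R(D) = exp(−0.00045 × 720) = 0.72325
R(E) = exp(−0.00011 × 720) = 0.92386
R(F) = exp(−0.00021 × 720) = 0.85968
Parallel (A and B): 1 − (1 − 0.84739)(1 − 0.81742) = 0.97214
Parallel (C and D): 1 − (1 − 0.88479)(1 − 0.72325) = 0.96812
Series ([0.97214] and [0.96812]): 0.97214 × 0.96812 = 0.94115
Series (E and F): 0.92386 × 0.85968 = 0.79422
Parallel ([0.94115] and [0.79422]): 1 − (1 − 0.94115)(1 − 0.79422) = 0.988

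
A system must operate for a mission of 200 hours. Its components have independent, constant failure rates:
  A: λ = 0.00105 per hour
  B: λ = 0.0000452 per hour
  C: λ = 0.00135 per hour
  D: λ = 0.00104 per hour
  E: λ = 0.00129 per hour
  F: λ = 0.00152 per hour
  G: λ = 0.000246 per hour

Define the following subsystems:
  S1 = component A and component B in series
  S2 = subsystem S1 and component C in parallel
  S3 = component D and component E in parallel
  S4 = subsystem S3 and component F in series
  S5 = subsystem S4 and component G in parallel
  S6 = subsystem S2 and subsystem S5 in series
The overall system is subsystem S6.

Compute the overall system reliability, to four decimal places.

R(A) = exp(−0.00105 × 200) = 0.810584
R(B) = exp(−0.0000452 × 200) = 0.991001
R(C) = exp(−0.00135 × 200) = 0.763379
R(D) = exp(−0.00104 × 200) = 0.812207
R(E) = exp(−0.00129 × 200) = 0.772595
R(F) = exp(−0.00152 × 200) = 0.737861
R(G) = exp(−0.000246 × 200) = 0.951991
Series (A and B): 0.810584 × 0.991001 = 0.803290
Parallel ([0.803290] and C): 1 − (1 − 0.803290)(1 − 0.763379) = 0.953454
Parallel (D and E): 1 − (1 − 0.812207)(1 − 0.772595) = 0.957295
Series ([0.957295] and F): 0.957295 × 0.737861 = 0.706351
Parallel ([0.706351] and G): 1 − (1 − 0.706351)(1 − 0.951991) = 0.985902
Series ([0.953454] and [0.985902]): 0.953454 × 0.985902 = 0.9400

0.9400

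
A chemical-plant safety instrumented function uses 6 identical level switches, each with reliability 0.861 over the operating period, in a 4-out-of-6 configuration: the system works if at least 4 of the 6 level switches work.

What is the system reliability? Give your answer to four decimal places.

R = Σ_{i=4}^{6} C(6,i) p^i (1−p)^{6−i} with p = 0.861
C(6,4)·0.861^4·0.139^2 = 0.159270
C(6,5)·0.861^5·0.139^1 = 0.394622
C(6,6)·0.861^6·0.139^0 = 0.407398
Sum = 0.9613

0.9613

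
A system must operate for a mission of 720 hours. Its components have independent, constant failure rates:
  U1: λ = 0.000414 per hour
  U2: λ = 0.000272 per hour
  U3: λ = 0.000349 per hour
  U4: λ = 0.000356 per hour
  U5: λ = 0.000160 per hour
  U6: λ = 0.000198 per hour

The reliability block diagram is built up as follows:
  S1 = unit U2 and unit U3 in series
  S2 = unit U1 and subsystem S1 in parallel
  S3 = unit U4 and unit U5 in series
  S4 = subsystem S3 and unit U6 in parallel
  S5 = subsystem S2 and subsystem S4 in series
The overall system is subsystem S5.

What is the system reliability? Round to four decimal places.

R(U1) = exp(−0.000414 × 720) = 0.742242
R(U2) = exp(−0.000272 × 720) = 0.822144
R(U3) = exp(−0.000349 × 720) = 0.777805
R(U4) = exp(−0.000356 × 720) = 0.773894
R(U5) = exp(−0.000160 × 720) = 0.891188
R(U6) = exp(−0.000198 × 720) = 0.867136
Series (U2 and U3): 0.822144 × 0.777805 = 0.639468
Parallel (U1 and [0.639468]): 1 − (1 − 0.742242)(1 − 0.639468) = 0.907070
Series (U4 and U5): 0.773894 × 0.891188 = 0.689685
Parallel ([0.689685] and U6): 1 − (1 − 0.689685)(1 − 0.867136) = 0.958770
Series ([0.907070] and [0.958770]): 0.907070 × 0.958770 = 0.8697

0.8697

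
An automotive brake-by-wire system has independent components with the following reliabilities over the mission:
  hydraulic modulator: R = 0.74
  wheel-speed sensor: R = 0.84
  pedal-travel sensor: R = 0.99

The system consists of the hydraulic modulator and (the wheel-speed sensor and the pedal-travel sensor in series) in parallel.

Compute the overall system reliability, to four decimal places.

0.9562

Series (wheel-speed sensor and pedal-travel sensor): 0.840000 × 0.990000 = 0.831600
Parallel (hydraulic modulator and [0.831600]): 1 − (1 − 0.740000)(1 − 0.831600) = 0.9562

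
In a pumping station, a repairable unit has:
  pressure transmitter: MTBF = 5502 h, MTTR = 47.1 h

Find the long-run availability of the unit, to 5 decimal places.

A(pressure transmitter) = MTBF/(MTBF+MTTR) = 5502/(5502+47.1) = 0.99151

0.99151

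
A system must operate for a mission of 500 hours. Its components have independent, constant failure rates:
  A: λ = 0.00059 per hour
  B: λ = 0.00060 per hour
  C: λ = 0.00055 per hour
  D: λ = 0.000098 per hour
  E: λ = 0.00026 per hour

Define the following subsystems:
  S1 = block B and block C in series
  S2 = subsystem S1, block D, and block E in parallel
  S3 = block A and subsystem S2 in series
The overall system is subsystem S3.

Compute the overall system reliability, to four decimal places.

0.7426

R(A) = exp(−0.00059 × 500) = 0.744532
R(B) = exp(−0.00060 × 500) = 0.740818
R(C) = exp(−0.00055 × 500) = 0.759572
R(D) = exp(−0.000098 × 500) = 0.952181
R(E) = exp(−0.00026 × 500) = 0.878095
Series (B and C): 0.740818 × 0.759572 = 0.562705
Parallel ([0.562705], D, and E): 1 − (1 − 0.562705)(1 − 0.952181)(1 − 0.878095) = 0.997451
Series (A and [0.997451]): 0.744532 × 0.997451 = 0.7426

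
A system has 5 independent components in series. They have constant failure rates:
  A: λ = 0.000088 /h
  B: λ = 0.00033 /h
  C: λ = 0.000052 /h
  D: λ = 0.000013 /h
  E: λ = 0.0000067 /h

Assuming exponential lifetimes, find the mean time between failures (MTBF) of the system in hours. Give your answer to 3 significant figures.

2040

Series of exponential components: λ_sys = Σ λ_i
λ_sys = 0.000088 + 0.00033 + 0.000052 + 0.000013 + 0.0000067 = 4.8970e-04 /h
MTBF = 1 / λ_sys = 2040 h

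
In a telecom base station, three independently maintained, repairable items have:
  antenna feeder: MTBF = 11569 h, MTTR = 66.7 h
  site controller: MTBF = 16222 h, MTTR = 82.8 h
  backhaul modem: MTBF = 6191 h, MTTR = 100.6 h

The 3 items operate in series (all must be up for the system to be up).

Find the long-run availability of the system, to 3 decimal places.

0.973

A(antenna feeder) = MTBF/(MTBF+MTTR) = 11569/(11569+66.7) = 0.994268
A(site controller) = MTBF/(MTBF+MTTR) = 16222/(16222+82.8) = 0.994922
A(backhaul modem) = MTBF/(MTBF+MTTR) = 6191/(6191+100.6) = 0.984010
Series availability: 0.994268 × 0.994922 × 0.984010 = 0.973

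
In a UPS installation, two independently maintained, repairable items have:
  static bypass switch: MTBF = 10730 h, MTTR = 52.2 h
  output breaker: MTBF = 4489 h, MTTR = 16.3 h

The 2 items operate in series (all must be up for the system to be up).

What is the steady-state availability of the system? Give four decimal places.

A(static bypass switch) = MTBF/(MTBF+MTTR) = 10730/(10730+52.2) = 0.995159
A(output breaker) = MTBF/(MTBF+MTTR) = 4489/(4489+16.3) = 0.996382
Series availability: 0.995159 × 0.996382 = 0.9916

0.9916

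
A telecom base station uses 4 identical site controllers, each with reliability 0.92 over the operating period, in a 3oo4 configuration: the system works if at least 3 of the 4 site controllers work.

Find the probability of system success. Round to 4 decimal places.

R = Σ_{i=3}^{4} C(4,i) p^i (1−p)^{4−i} with p = 0.92
C(4,3)·0.92^3·0.08^1 = 0.249180
C(4,4)·0.92^4·0.08^0 = 0.716393
Sum = 0.9656

0.9656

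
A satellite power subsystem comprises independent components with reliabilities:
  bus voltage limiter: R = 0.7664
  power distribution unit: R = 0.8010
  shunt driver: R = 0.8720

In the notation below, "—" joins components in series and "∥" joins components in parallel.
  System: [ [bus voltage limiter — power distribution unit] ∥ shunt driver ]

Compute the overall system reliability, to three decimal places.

0.951

Series (bus voltage limiter and power distribution unit): 0.76640 × 0.80100 = 0.61389
Parallel ([0.61389] and shunt driver): 1 − (1 − 0.61389)(1 − 0.87200) = 0.951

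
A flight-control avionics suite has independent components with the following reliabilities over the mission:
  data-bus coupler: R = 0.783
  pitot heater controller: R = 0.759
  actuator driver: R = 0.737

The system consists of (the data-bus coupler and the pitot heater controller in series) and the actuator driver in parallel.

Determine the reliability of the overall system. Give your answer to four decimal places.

0.8933

Series (data-bus coupler and pitot heater controller): 0.783000 × 0.759000 = 0.594297
Parallel ([0.594297] and actuator driver): 1 − (1 − 0.594297)(1 − 0.737000) = 0.8933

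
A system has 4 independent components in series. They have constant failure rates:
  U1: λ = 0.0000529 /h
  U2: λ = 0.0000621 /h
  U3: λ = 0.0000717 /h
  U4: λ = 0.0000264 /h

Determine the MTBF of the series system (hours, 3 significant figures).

4690

Series of exponential components: λ_sys = Σ λ_i
λ_sys = 0.0000529 + 0.0000621 + 0.0000717 + 0.0000264 = 2.1310e-04 /h
MTBF = 1 / λ_sys = 4690 h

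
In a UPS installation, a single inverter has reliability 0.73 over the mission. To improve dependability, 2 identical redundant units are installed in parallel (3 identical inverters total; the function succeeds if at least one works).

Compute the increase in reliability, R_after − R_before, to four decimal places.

0.2503

R_before = 0.73
R_after = 1 − (1 − 0.73)^3 = 0.9803
ΔR = 0.9803 − 0.73 = 0.2503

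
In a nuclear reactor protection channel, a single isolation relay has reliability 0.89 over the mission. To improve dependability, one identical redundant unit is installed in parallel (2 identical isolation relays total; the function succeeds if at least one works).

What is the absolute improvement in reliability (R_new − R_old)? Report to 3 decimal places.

R_before = 0.89
R_after = 1 − (1 − 0.89)^2 = 0.988
ΔR = 0.988 − 0.89 = 0.098

0.098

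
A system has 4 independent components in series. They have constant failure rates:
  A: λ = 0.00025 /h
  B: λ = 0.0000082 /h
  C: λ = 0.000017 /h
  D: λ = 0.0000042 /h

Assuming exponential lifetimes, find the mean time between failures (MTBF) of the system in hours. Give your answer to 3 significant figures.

Series of exponential components: λ_sys = Σ λ_i
λ_sys = 0.00025 + 0.0000082 + 0.000017 + 0.0000042 = 2.7940e-04 /h
MTBF = 1 / λ_sys = 3580 h

3580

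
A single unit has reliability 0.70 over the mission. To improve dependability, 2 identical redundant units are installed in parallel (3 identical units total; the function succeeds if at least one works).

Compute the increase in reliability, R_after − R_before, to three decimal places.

R_before = 0.70
R_after = 1 − (1 − 0.70)^3 = 0.973
ΔR = 0.973 − 0.70 = 0.273

0.273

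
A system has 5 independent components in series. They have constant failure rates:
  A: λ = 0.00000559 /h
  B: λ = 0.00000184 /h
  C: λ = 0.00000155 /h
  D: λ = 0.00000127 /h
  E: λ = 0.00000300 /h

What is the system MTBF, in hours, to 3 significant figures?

Series of exponential components: λ_sys = Σ λ_i
λ_sys = 0.00000559 + 0.00000184 + 0.00000155 + 0.00000127 + 0.00000300 = 1.3250e-05 /h
MTBF = 1 / λ_sys = 75500 h

75500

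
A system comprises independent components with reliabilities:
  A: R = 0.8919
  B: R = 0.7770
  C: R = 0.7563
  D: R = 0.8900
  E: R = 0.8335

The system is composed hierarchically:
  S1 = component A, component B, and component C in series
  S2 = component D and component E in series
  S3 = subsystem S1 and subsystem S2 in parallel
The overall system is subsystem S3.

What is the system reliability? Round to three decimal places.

0.877

Series (A, B, and C): 0.89190 × 0.77700 × 0.75630 = 0.52412
Series (D and E): 0.89000 × 0.83350 = 0.74182
Parallel ([0.52412] and [0.74182]): 1 − (1 − 0.52412)(1 − 0.74182) = 0.877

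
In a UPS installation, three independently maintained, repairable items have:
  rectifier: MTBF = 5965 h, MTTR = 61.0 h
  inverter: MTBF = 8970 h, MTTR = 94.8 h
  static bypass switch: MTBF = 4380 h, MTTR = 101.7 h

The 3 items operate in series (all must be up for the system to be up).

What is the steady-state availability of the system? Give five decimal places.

A(rectifier) = MTBF/(MTBF+MTTR) = 5965/(5965+61.0) = 0.989877
A(inverter) = MTBF/(MTBF+MTTR) = 8970/(8970+94.8) = 0.989542
A(static bypass switch) = MTBF/(MTBF+MTTR) = 4380/(4380+101.7) = 0.977308
Series availability: 0.989877 × 0.989542 × 0.977308 = 0.95730

0.95730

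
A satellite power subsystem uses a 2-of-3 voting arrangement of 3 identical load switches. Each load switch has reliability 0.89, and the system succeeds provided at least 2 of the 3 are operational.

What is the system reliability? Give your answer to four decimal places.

R = Σ_{i=2}^{3} C(3,i) p^i (1−p)^{3−i} with p = 0.89
C(3,2)·0.89^2·0.11^1 = 0.261393
C(3,3)·0.89^3·0.11^0 = 0.704969
Sum = 0.9664

0.9664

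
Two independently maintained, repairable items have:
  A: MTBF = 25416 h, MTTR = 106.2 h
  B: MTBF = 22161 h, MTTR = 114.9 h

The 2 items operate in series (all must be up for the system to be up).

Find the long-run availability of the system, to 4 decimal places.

A(A) = MTBF/(MTBF+MTTR) = 25416/(25416+106.2) = 0.995839
A(B) = MTBF/(MTBF+MTTR) = 22161/(22161+114.9) = 0.994842
Series availability: 0.995839 × 0.994842 = 0.9907

0.9907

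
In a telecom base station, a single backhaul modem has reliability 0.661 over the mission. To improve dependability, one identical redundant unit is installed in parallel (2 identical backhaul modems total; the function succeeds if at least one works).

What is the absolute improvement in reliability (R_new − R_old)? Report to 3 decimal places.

R_before = 0.661
R_after = 1 − (1 − 0.661)^2 = 0.885
ΔR = 0.885 − 0.661 = 0.224

0.224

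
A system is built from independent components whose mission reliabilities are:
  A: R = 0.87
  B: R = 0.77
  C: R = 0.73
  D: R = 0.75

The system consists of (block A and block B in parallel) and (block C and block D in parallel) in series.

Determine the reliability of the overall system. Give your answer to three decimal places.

Parallel (A and B): 1 − (1 − 0.87000)(1 − 0.77000) = 0.97010
Parallel (C and D): 1 − (1 − 0.73000)(1 − 0.75000) = 0.93250
Series ([0.97010] and [0.93250]): 0.97010 × 0.93250 = 0.905

0.905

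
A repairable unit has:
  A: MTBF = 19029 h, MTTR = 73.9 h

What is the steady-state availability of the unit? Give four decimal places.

0.9961

A(A) = MTBF/(MTBF+MTTR) = 19029/(19029+73.9) = 0.9961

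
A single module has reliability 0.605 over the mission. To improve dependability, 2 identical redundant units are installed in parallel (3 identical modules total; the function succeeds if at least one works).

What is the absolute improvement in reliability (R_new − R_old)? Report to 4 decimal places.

R_before = 0.605
R_after = 1 − (1 − 0.605)^3 = 0.9384
ΔR = 0.9384 − 0.605 = 0.3334

0.3334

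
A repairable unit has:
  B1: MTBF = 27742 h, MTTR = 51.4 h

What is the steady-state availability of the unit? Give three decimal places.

A(B1) = MTBF/(MTBF+MTTR) = 27742/(27742+51.4) = 0.998

0.998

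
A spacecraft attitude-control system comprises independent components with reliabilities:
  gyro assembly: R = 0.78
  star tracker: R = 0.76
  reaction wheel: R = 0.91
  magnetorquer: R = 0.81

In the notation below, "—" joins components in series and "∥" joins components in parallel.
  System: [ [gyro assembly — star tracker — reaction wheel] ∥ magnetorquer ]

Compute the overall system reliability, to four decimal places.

0.9125

Series (gyro assembly, star tracker, and reaction wheel): 0.780000 × 0.760000 × 0.910000 = 0.539448
Parallel ([0.539448] and magnetorquer): 1 − (1 − 0.539448)(1 − 0.810000) = 0.9125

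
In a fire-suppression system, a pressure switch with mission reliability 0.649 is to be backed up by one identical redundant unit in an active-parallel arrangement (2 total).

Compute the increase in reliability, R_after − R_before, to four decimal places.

0.2278

R_before = 0.649
R_after = 1 − (1 − 0.649)^2 = 0.8768
ΔR = 0.8768 − 0.649 = 0.2278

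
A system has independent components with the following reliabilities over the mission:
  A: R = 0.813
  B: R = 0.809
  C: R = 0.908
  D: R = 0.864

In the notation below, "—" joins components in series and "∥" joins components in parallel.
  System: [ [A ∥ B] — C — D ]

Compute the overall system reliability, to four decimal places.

0.7565

Parallel (A and B): 1 − (1 − 0.813000)(1 − 0.809000) = 0.964283
Series ([0.964283], C, and D): 0.964283 × 0.908000 × 0.864000 = 0.7565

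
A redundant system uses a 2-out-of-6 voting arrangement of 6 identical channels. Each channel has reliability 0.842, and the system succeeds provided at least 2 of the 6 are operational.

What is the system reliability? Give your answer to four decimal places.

0.9995

R = Σ_{i=2}^{6} C(6,i) p^i (1−p)^{6−i} with p = 0.842
C(6,2)·0.842^2·0.158^4 = 0.006627
C(6,3)·0.842^3·0.158^3 = 0.047091
C(6,4)·0.842^4·0.158^2 = 0.188215
C(6,5)·0.842^5·0.158^1 = 0.401207
C(6,6)·0.842^6·0.158^0 = 0.356347
Sum = 0.9995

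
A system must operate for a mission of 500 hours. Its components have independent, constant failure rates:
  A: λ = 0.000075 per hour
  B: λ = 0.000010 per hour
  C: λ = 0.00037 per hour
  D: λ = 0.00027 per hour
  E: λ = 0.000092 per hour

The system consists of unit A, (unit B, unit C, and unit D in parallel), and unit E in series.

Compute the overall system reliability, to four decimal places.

R(A) = exp(−0.000075 × 500) = 0.963194
R(B) = exp(−0.000010 × 500) = 0.995012
R(C) = exp(−0.00037 × 500) = 0.831104
R(D) = exp(−0.00027 × 500) = 0.873716
R(E) = exp(−0.000092 × 500) = 0.955042
Parallel (B, C, and D): 1 − (1 − 0.995012)(1 − 0.831104)(1 − 0.873716) = 0.999894
Series (A, [0.999894], and E): 0.963194 × 0.999894 × 0.955042 = 0.9198

0.9198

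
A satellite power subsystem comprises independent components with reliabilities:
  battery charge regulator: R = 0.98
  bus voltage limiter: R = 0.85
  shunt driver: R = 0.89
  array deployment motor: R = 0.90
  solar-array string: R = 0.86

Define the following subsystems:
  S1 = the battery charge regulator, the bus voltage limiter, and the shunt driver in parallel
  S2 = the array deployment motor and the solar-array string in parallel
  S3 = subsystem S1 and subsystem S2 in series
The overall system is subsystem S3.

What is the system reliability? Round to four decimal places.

Parallel (battery charge regulator, bus voltage limiter, and shunt driver): 1 − (1 − 0.980000)(1 − 0.850000)(1 − 0.890000) = 0.999670
Parallel (array deployment motor and solar-array string): 1 − (1 − 0.900000)(1 − 0.860000) = 0.986000
Series ([0.999670] and [0.986000]): 0.999670 × 0.986000 = 0.9857

0.9857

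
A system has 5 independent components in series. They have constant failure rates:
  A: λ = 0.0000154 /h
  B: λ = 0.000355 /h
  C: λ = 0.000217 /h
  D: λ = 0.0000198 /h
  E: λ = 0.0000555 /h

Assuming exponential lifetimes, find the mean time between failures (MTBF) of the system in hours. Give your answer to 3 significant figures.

Series of exponential components: λ_sys = Σ λ_i
λ_sys = 0.0000154 + 0.000355 + 0.000217 + 0.0000198 + 0.0000555 = 6.6270e-04 /h
MTBF = 1 / λ_sys = 1510 h

1510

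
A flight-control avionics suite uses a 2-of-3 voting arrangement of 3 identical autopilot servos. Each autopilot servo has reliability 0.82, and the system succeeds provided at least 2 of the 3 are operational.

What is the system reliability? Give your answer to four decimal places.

R = Σ_{i=2}^{3} C(3,i) p^i (1−p)^{3−i} with p = 0.82
C(3,2)·0.82^2·0.18^1 = 0.363096
C(3,3)·0.82^3·0.18^0 = 0.551368
Sum = 0.9145

0.9145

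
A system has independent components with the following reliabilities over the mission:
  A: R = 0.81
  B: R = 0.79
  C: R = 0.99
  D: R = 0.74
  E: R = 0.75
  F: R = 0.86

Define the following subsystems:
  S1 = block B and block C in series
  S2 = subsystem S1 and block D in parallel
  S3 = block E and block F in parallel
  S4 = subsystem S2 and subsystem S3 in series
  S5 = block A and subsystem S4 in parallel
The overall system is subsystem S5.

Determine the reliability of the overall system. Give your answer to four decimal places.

0.9830

Series (B and C): 0.790000 × 0.990000 = 0.782100
Parallel ([0.782100] and D): 1 − (1 − 0.782100)(1 − 0.740000) = 0.943346
Parallel (E and F): 1 − (1 − 0.750000)(1 − 0.860000) = 0.965000
Series ([0.943346] and [0.965000]): 0.943346 × 0.965000 = 0.910329
Parallel (A and [0.910329]): 1 − (1 − 0.810000)(1 − 0.910329) = 0.9830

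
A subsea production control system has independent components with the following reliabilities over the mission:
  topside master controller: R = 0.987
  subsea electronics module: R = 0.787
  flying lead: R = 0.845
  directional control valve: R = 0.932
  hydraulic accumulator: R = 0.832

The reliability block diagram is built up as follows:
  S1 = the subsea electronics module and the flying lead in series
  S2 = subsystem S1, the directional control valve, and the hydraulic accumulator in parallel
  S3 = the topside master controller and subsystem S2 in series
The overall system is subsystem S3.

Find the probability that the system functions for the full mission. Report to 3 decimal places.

0.983

Series (subsea electronics module and flying lead): 0.78700 × 0.84500 = 0.66502
Parallel ([0.66502], directional control valve, and hydraulic accumulator): 1 − (1 − 0.66502)(1 − 0.93200)(1 − 0.83200) = 0.99617
Series (topside master controller and [0.99617]): 0.98700 × 0.99617 = 0.983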